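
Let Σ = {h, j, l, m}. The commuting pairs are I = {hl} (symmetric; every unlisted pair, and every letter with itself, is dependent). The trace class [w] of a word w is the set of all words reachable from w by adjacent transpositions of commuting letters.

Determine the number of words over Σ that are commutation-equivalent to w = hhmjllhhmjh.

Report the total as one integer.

6

0(h) covers ∅
1(h) covers 0:h
2(m) covers 1:h
3(j) covers 2:m
4(l) covers 3:j
5(l) covers 4:l
6(h) covers 3:j
7(h) covers 6:h
8(m) covers 5:l, 7:h
9(j) covers 8:m
10(h) covers 9:j
floor of heap: 0:h
completions by unplaced set U, small U first (add the entries for U minus each lowest piece of U):
  |U|=1: {10}:1
  |U|=2: {9,10}:1
  |U|=3: {8,9,10}:1
  |U|=4: {5,8,9,10}:1  {7,8,9,10}:1
  |U|=5: {4,5,8,9,10}:1  {5,7,8,9,10}:2  {6,7,8,9,10}:1
  |U|=6: {4,5,7,8,9,10}:3  {5,6,7,8,9,10}:3
  |U|=7: {4,5,6,7,8,9,10}:6
  |U|=8: {3,4,5,6,7,8,9,10}:6
  |U|=9: {2,3,4,5,6,7,8,9,10}:6
  start at 0(h): 6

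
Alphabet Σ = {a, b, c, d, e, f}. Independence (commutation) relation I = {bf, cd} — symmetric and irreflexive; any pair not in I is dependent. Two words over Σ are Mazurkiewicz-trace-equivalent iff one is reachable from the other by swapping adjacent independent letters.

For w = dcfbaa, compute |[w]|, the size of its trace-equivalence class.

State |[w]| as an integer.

4

drop 0:d onto floor
drop 1:c onto floor
drop 2:f onto {0:d, 1:c}
drop 3:b onto {0:d, 1:c}
drop 4:a onto {2:f, 3:b}
drop 5:a onto {4:a}
ground layer = {0:d, 1:c}
drop-orders for the pieces not yet dropped (sum over which currently-grounded one goes next):
  1 to go: {5} 1
  2 to go: {4,5} 1
  3 to go: {2,4,5} 1  {3,4,5} 1
  4 to go: {2,3,4,5} 2
  if 0:d drops first: 2 orders
  if 1:c drops first: 2 orders
heap linearizations: 4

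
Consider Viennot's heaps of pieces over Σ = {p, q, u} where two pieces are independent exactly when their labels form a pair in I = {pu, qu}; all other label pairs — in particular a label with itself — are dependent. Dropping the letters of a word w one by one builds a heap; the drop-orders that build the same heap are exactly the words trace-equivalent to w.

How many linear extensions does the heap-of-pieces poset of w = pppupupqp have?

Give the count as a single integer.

piece 0:p — minimal
piece 1:p rests on {0:p}
piece 2:p rests on {1:p}
piece 3:u — minimal
piece 4:p rests on {2:p}
piece 5:u rests on {3:u}
piece 6:p rests on {4:p}
piece 7:q rests on {6:p}
piece 8:p rests on {7:q}
minimal pieces: {0:p, 3:u}
ways to finish when only these pieces remain (= sum over removing one remaining piece with nothing left below it):
  1 left: {5}→1  {8}→1
  2 left: {3,5}→1  {5,8}→2  {7,8}→1
  3 left: {3,5,8}→3  {5,7,8}→3  {6,7,8}→1
  4 left: {3,5,7,8}→6  {4,6,7,8}→1  {5,6,7,8}→4
  5 left: {2,4,6,7,8}→1  {3,5,6,7,8}→10  {4,5,6,7,8}→5
  6 left: {1,2,4,6,7,8}→1  {2,4,5,6,7,8}→6  {3,4,5,6,7,8}→15
  7 left: {0,1,2,4,6,7,8}→1  {1,2,4,5,6,7,8}→7  {2,3,4,5,6,7,8}→21
  placing 0:p first → 28 extensions
  placing 3:u first → 8 extensions
total linear extensions = 36

36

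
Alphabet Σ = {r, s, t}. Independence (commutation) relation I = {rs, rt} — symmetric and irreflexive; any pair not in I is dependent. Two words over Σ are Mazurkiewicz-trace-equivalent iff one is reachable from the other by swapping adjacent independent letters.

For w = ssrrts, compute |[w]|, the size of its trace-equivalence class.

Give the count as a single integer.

15

piece 0:s — minimal
piece 1:s rests on {0:s}
piece 2:r — minimal
piece 3:r rests on {2:r}
piece 4:t rests on {1:s}
piece 5:s rests on {4:t}
minimal pieces: {0:s, 2:r}
ways to finish when only these pieces remain (= sum over removing one remaining piece with nothing left below it):
  1 left: {3}→1  {5}→1
  2 left: {2,3}→1  {3,5}→2  {4,5}→1
  3 left: {1,4,5}→1  {2,3,5}→3  {3,4,5}→3
  4 left: {0,1,4,5}→1  {1,3,4,5}→4  {2,3,4,5}→6
  placing 0:s first → 10 extensions
  placing 2:r first → 5 extensions
total linear extensions = 15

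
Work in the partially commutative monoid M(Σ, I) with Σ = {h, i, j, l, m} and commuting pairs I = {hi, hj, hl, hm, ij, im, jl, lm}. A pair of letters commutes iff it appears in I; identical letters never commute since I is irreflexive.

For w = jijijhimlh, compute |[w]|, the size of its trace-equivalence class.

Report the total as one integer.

3150

piece 0:j — minimal
piece 1:i — minimal
piece 2:j rests on {0:j}
piece 3:i rests on {1:i}
piece 4:j rests on {2:j}
piece 5:h — minimal
piece 6:i rests on {3:i}
piece 7:m rests on {4:j}
piece 8:l rests on {6:i}
piece 9:h rests on {5:h}
minimal pieces: {0:j, 1:i, 5:h}
ways to finish when only these pieces remain (= sum over removing one remaining piece with nothing left below it):
  1 left: {7}→1  {8}→1  {9}→1
  2 left: {4,7}→1  {5,9}→1  {6,8}→1  {7,8}→2  {7,9}→2  {8,9}→2
  3 left: {2,4,7}→1  {3,6,8}→1  {4,7,8}→3  {4,7,9}→3  {5,7,9}→3  {5,8,9}→3  {6,7,8}→3  {6,8,9}→3  {7,8,9}→6
  4 left: {0,2,4,7}→1  {1,3,6,8}→1  {2,4,7,8}→4  {2,4,7,9}→4  {3,6,7,8}→4  {3,6,8,9}→4  {4,5,7,9}→6  {4,6,7,8}→6  {4,7,8,9}→12  {5,6,8,9}→6  {5,7,8,9}→12  {6,7,8,9}→12
  5 left: {0,2,4,7,8}→5  {0,2,4,7,9}→5  {1,3,6,7,8}→5  {1,3,6,8,9}→5  {2,4,5,7,9}→10  {2,4,6,7,8}→10  {2,4,7,8,9}→20  {3,4,6,7,8}→10  {3,5,6,8,9}→10  {3,6,7,8,9}→20  {4,5,7,8,9}→30  {4,6,7,8,9}→30  {5,6,7,8,9}→30
  6 left: {0,2,4,5,7,9}→15  {0,2,4,6,7,8}→15  {0,2,4,7,8,9}→30  {1,3,4,6,7,8}→15  {1,3,5,6,8,9}→15  {1,3,6,7,8,9}→30  {2,3,4,6,7,8}→20  {2,4,5,7,8,9}→60  {2,4,6,7,8,9}→60  {3,4,6,7,8,9}→60  {3,5,6,7,8,9}→60  {4,5,6,7,8,9}→90
  7 left: {0,2,3,4,6,7,8}→35  {0,2,4,5,7,8,9}→105  {0,2,4,6,7,8,9}→105  {1,2,3,4,6,7,8}→35  {1,3,4,6,7,8,9}→105  {1,3,5,6,7,8,9}→105  {2,3,4,6,7,8,9}→140  {2,4,5,6,7,8,9}→210  {3,4,5,6,7,8,9}→210
  8 left: {0,1,2,3,4,6,7,8}→70  {0,2,3,4,6,7,8,9}→280  {0,2,4,5,6,7,8,9}→420  {1,2,3,4,6,7,8,9}→280  {1,3,4,5,6,7,8,9}→420  {2,3,4,5,6,7,8,9}→560
  placing 0:j first → 1260 extensions
  placing 1:i first → 1260 extensions
  placing 5:h first → 630 extensions
total linear extensions = 3150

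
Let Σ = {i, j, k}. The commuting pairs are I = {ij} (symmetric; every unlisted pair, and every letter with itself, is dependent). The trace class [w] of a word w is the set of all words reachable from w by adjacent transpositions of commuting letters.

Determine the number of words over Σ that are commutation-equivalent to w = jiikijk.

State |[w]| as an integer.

6

piece 0:j — minimal
piece 1:i — minimal
piece 2:i rests on {1:i}
piece 3:k rests on {0:j, 2:i}
piece 4:i rests on {3:k}
piece 5:j rests on {3:k}
piece 6:k rests on {4:i, 5:j}
minimal pieces: {0:j, 1:i}
ways to finish when only these pieces remain (= sum over removing one remaining piece with nothing left below it):
  1 left: {6}→1
  2 left: {4,6}→1  {5,6}→1
  3 left: {4,5,6}→2
  4 left: {3,4,5,6}→2
  5 left: {0,3,4,5,6}→2  {2,3,4,5,6}→2
  placing 0:j first → 2 extensions
  placing 1:i first → 4 extensions
total linear extensions = 6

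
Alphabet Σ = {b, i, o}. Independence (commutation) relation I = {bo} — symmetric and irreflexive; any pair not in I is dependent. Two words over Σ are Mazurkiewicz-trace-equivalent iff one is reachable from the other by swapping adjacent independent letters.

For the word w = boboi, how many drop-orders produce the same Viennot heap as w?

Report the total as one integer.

6

#0=b has no predecessor
#1=o has no predecessor
#2=b depends on [0:b]
#3=o depends on [1:o]
#4=i depends on [2:b, 3:o]
sources: [0:b, 1:o]
N(rest) = Σ N(rest − s) over sources s of rest; N(one piece) = 1:
  size 1 → [4]=1
  size 2 → [2,4]=1  [3,4]=1
  size 3 → [0,2,4]=1  [1,3,4]=1  [2,3,4]=2
  first=0(b) contributes 3
  first=1(o) contributes 3
|[w]| = 6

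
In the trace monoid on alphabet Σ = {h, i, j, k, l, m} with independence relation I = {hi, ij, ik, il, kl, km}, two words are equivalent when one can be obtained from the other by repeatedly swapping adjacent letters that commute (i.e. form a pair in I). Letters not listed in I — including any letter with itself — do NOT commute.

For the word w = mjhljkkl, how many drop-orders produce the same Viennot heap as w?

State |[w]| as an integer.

3

#0=m has no predecessor
#1=j depends on [0:m]
#2=h depends on [1:j]
#3=l depends on [2:h]
#4=j depends on [3:l]
#5=k depends on [4:j]
#6=k depends on [5:k]
#7=l depends on [4:j]
sources: [0:m]
N(rest) = Σ N(rest − s) over sources s of rest; N(one piece) = 1:
  size 1 → [6]=1  [7]=1
  size 2 → [5,6]=1  [6,7]=2
  size 3 → [5,6,7]=3
  size 4 → [4,5,6,7]=3
  size 5 → [3,4,5,6,7]=3
  size 6 → [2,3,4,5,6,7]=3
  first=0(m) contributes 3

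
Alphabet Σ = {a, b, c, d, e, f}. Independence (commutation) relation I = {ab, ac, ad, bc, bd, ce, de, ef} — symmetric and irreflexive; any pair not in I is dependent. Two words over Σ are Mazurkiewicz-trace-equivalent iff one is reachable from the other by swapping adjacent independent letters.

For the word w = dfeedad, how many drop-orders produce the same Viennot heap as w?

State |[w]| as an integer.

drop 0:d onto floor
drop 1:f onto {0:d}
drop 2:e onto floor
drop 3:e onto {2:e}
drop 4:d onto {1:f}
drop 5:a onto {1:f, 3:e}
drop 6:d onto {4:d}
ground layer = {0:d, 2:e}
drop-orders for the pieces not yet dropped (sum over which currently-grounded one goes next):
  1 to go: {5} 1  {6} 1
  2 to go: {3,5} 1  {4,6} 1  {5,6} 2
  3 to go: {2,3,5} 1  {3,5,6} 3  {4,5,6} 3
  4 to go: {1,4,5,6} 3  {2,3,5,6} 4  {3,4,5,6} 6
  5 to go: {0,1,4,5,6} 3  {1,3,4,5,6} 9  {2,3,4,5,6} 10
  if 0:d drops first: 19 orders
  if 2:e drops first: 12 orders
heap linearizations: 31

31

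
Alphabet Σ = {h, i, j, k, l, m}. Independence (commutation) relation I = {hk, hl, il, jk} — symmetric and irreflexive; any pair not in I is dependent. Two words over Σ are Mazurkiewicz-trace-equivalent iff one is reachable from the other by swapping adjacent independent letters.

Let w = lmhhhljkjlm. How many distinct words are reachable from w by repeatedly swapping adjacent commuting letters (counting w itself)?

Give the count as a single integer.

#0=l has no predecessor
#1=m depends on [0:l]
#2=h depends on [1:m]
#3=h depends on [2:h]
#4=h depends on [3:h]
#5=l depends on [1:m]
#6=j depends on [4:h, 5:l]
#7=k depends on [5:l]
#8=j depends on [6:j]
#9=l depends on [7:k, 8:j]
#10=m depends on [9:l]
sources: [0:l]
N(rest) = Σ N(rest − s) over sources s of rest; N(one piece) = 1:
  size 1 → [10]=1
  size 2 → [9,10]=1
  size 3 → [7,9,10]=1  [8,9,10]=1
  size 4 → [6,8,9,10]=1  [7,8,9,10]=2
  size 5 → [4,6,8,9,10]=1  [6,7,8,9,10]=3
  size 6 → [3,4,6,8,9,10]=1  [4,6,7,8,9,10]=4  [5,6,7,8,9,10]=3
  size 7 → [2,3,4,6,8,9,10]=1  [3,4,6,7,8,9,10]=5  [4,5,6,7,8,9,10]=7
  size 8 → [2,3,4,6,7,8,9,10]=6  [3,4,5,6,7,8,9,10]=12
  size 9 → [2,3,4,5,6,7,8,9,10]=18
  first=0(l) contributes 18

18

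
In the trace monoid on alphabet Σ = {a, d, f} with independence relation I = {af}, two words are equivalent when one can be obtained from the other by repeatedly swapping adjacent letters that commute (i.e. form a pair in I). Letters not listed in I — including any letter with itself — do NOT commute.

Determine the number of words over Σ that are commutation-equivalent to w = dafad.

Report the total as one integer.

3

0(d) covers ∅
1(a) covers 0:d
2(f) covers 0:d
3(a) covers 1:a
4(d) covers 2:f, 3:a
floor of heap: 0:d
completions by unplaced set U, small U first (add the entries for U minus each lowest piece of U):
  |U|=1: {4}:1
  |U|=2: {2,4}:1  {3,4}:1
  |U|=3: {1,3,4}:1  {2,3,4}:2
  start at 0(d): 3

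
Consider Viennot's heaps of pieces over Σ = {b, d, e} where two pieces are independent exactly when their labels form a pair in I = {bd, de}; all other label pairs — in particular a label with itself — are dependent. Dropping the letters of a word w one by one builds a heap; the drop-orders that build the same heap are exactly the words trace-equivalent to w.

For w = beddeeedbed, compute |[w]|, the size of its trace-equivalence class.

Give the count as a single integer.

#0=b has no predecessor
#1=e depends on [0:b]
#2=d has no predecessor
#3=d depends on [2:d]
#4=e depends on [1:e]
#5=e depends on [4:e]
#6=e depends on [5:e]
#7=d depends on [3:d]
#8=b depends on [6:e]
#9=e depends on [8:b]
#10=d depends on [7:d]
sources: [0:b, 2:d]
N(rest) = Σ N(rest − s) over sources s of rest; N(one piece) = 1:
  size 1 → [9]=1  [10]=1
  size 2 → [7,10]=1  [8,9]=1  [9,10]=2
  size 3 → [3,7,10]=1  [6,8,9]=1  [7,9,10]=3  [8,9,10]=3
  size 4 → [2,3,7,10]=1  [3,7,9,10]=4  [5,6,8,9]=1  [6,8,9,10]=4  [7,8,9,10]=6
  size 5 → [2,3,7,9,10]=5  [3,7,8,9,10]=10  [4,5,6,8,9]=1  [5,6,8,9,10]=5  [6,7,8,9,10]=10
  size 6 → [1,4,5,6,8,9]=1  [2,3,7,8,9,10]=15  [3,6,7,8,9,10]=20  [4,5,6,8,9,10]=6  [5,6,7,8,9,10]=15
  size 7 → [0,1,4,5,6,8,9]=1  [1,4,5,6,8,9,10]=7  [2,3,6,7,8,9,10]=35  [3,5,6,7,8,9,10]=35  [4,5,6,7,8,9,10]=21
  size 8 → [0,1,4,5,6,8,9,10]=8  [1,4,5,6,7,8,9,10]=28  [2,3,5,6,7,8,9,10]=70  [3,4,5,6,7,8,9,10]=56
  size 9 → [0,1,4,5,6,7,8,9,10]=36  [1,3,4,5,6,7,8,9,10]=84  [2,3,4,5,6,7,8,9,10]=126
  first=0(b) contributes 210
  first=2(d) contributes 120
|[w]| = 330

330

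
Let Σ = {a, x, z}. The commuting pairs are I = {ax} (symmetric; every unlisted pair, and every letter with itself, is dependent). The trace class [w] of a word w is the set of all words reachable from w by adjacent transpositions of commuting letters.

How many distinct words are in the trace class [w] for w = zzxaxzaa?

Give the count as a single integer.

0(z) covers ∅
1(z) covers 0:z
2(x) covers 1:z
3(a) covers 1:z
4(x) covers 2:x
5(z) covers 3:a, 4:x
6(a) covers 5:z
7(a) covers 6:a
floor of heap: 0:z
completions by unplaced set U, small U first (add the entries for U minus each lowest piece of U):
  |U|=1: {7}:1
  |U|=2: {6,7}:1
  |U|=3: {5,6,7}:1
  |U|=4: {3,5,6,7}:1  {4,5,6,7}:1
  |U|=5: {2,4,5,6,7}:1  {3,4,5,6,7}:2
  |U|=6: {2,3,4,5,6,7}:3
  start at 0(z): 3

3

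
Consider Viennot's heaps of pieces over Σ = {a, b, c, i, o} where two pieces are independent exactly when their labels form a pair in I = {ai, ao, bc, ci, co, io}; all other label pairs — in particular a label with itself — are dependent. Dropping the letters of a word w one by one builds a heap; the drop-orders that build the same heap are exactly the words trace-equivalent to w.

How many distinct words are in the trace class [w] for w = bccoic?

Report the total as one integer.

drop 0:b onto floor
drop 1:c onto floor
drop 2:c onto {1:c}
drop 3:o onto {0:b}
drop 4:i onto {0:b}
drop 5:c onto {2:c}
ground layer = {0:b, 1:c}
drop-orders for the pieces not yet dropped (sum over which currently-grounded one goes next):
  1 to go: {3} 1  {4} 1  {5} 1
  2 to go: {2,5} 1  {3,4} 2  {3,5} 2  {4,5} 2
  3 to go: {0,3,4} 2  {1,2,5} 1  {2,3,5} 3  {2,4,5} 3  {3,4,5} 6
  4 to go: {0,3,4,5} 8  {1,2,3,5} 4  {1,2,4,5} 4  {2,3,4,5} 12
  if 0:b drops first: 20 orders
  if 1:c drops first: 20 orders
heap linearizations: 40

40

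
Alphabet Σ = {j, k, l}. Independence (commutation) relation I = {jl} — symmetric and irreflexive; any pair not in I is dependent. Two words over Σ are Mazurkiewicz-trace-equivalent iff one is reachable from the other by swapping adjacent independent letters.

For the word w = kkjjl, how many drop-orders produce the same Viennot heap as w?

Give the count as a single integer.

3

#0=k has no predecessor
#1=k depends on [0:k]
#2=j depends on [1:k]
#3=j depends on [2:j]
#4=l depends on [1:k]
sources: [0:k]
N(rest) = Σ N(rest − s) over sources s of rest; N(one piece) = 1:
  size 1 → [3]=1  [4]=1
  size 2 → [2,3]=1  [3,4]=2
  size 3 → [2,3,4]=3
  first=0(k) contributes 3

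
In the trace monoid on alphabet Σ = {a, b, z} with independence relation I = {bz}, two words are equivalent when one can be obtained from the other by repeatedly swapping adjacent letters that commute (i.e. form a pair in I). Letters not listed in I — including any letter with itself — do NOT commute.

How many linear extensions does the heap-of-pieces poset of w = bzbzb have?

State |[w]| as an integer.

10

piece 0:b — minimal
piece 1:z — minimal
piece 2:b rests on {0:b}
piece 3:z rests on {1:z}
piece 4:b rests on {2:b}
minimal pieces: {0:b, 1:z}
ways to finish when only these pieces remain (= sum over removing one remaining piece with nothing left below it):
  1 left: {3}→1  {4}→1
  2 left: {1,3}→1  {2,4}→1  {3,4}→2
  3 left: {0,2,4}→1  {1,3,4}→3  {2,3,4}→3
  placing 0:b first → 6 extensions
  placing 1:z first → 4 extensions
total linear extensions = 10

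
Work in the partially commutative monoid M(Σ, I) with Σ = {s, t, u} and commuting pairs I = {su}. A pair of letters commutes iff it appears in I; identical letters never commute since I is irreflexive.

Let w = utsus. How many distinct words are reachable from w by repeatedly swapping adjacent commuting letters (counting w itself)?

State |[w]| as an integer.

0(u) covers ∅
1(t) covers 0:u
2(s) covers 1:t
3(u) covers 1:t
4(s) covers 2:s
floor of heap: 0:u
completions by unplaced set U, small U first (add the entries for U minus each lowest piece of U):
  |U|=1: {3}:1  {4}:1
  |U|=2: {2,4}:1  {3,4}:2
  |U|=3: {2,3,4}:3
  start at 0(u): 3

3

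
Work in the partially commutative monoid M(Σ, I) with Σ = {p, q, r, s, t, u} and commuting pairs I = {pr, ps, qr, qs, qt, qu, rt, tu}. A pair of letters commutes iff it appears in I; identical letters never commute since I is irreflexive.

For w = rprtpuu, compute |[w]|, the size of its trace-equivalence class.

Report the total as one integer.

drop 0:r onto floor
drop 1:p onto floor
drop 2:r onto {0:r}
drop 3:t onto {1:p}
drop 4:p onto {3:t}
drop 5:u onto {2:r, 4:p}
drop 6:u onto {5:u}
ground layer = {0:r, 1:p}
drop-orders for the pieces not yet dropped (sum over which currently-grounded one goes next):
  1 to go: {6} 1
  2 to go: {5,6} 1
  3 to go: {2,5,6} 1  {4,5,6} 1
  4 to go: {0,2,5,6} 1  {2,4,5,6} 2  {3,4,5,6} 1
  5 to go: {0,2,4,5,6} 3  {1,3,4,5,6} 1  {2,3,4,5,6} 3
  if 0:r drops first: 4 orders
  if 1:p drops first: 6 orders
heap linearizations: 10

10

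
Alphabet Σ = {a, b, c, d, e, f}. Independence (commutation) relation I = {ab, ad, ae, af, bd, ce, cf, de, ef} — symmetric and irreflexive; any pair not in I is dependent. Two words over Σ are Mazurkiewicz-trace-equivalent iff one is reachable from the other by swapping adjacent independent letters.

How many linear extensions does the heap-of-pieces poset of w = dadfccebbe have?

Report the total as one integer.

70

drop 0:d onto floor
drop 1:a onto floor
drop 2:d onto {0:d}
drop 3:f onto {2:d}
drop 4:c onto {1:a, 2:d}
drop 5:c onto {4:c}
drop 6:e onto floor
drop 7:b onto {3:f, 5:c, 6:e}
drop 8:b onto {7:b}
drop 9:e onto {8:b}
ground layer = {0:d, 1:a, 6:e}
drop-orders for the pieces not yet dropped (sum over which currently-grounded one goes next):
  1 to go: {9} 1
  2 to go: {8,9} 1
  3 to go: {7,8,9} 1
  4 to go: {3,7,8,9} 1  {5,7,8,9} 1  {6,7,8,9} 1
  5 to go: {3,5,7,8,9} 2  {3,6,7,8,9} 2  {4,5,7,8,9} 1  {5,6,7,8,9} 2
  6 to go: {1,4,5,7,8,9} 1  {3,4,5,7,8,9} 3  {3,5,6,7,8,9} 6  {4,5,6,7,8,9} 3
  7 to go: {1,3,4,5,7,8,9} 4  {1,4,5,6,7,8,9} 4  {2,3,4,5,7,8,9} 3  {3,4,5,6,7,8,9} 12
  8 to go: {0,2,3,4,5,7,8,9} 3  {1,2,3,4,5,7,8,9} 7  {1,3,4,5,6,7,8,9} 20  {2,3,4,5,6,7,8,9} 15
  if 0:d drops first: 42 orders
  if 1:a drops first: 18 orders
  if 6:e drops first: 10 orders
heap linearizations: 70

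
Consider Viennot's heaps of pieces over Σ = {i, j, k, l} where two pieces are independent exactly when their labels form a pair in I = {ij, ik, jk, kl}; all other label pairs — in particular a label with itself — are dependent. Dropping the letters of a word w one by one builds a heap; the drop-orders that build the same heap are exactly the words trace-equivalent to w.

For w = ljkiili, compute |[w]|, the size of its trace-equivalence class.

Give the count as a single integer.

21

drop 0:l onto floor
drop 1:j onto {0:l}
drop 2:k onto floor
drop 3:i onto {0:l}
drop 4:i onto {3:i}
drop 5:l onto {1:j, 4:i}
drop 6:i onto {5:l}
ground layer = {0:l, 2:k}
drop-orders for the pieces not yet dropped (sum over which currently-grounded one goes next):
  1 to go: {2} 1  {6} 1
  2 to go: {2,6} 2  {5,6} 1
  3 to go: {1,5,6} 1  {2,5,6} 3  {4,5,6} 1
  4 to go: {1,2,5,6} 4  {1,4,5,6} 2  {2,4,5,6} 4  {3,4,5,6} 1
  5 to go: {1,2,4,5,6} 10  {1,3,4,5,6} 3  {2,3,4,5,6} 5
  if 0:l drops first: 18 orders
  if 2:k drops first: 3 orders
heap linearizations: 21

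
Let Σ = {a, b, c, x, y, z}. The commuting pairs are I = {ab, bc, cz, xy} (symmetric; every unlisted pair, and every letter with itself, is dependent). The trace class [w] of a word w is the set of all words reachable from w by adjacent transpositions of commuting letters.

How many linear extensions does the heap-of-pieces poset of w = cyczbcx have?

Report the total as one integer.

6

drop 0:c onto floor
drop 1:y onto {0:c}
drop 2:c onto {1:y}
drop 3:z onto {1:y}
drop 4:b onto {3:z}
drop 5:c onto {2:c}
drop 6:x onto {4:b, 5:c}
ground layer = {0:c}
drop-orders for the pieces not yet dropped (sum over which currently-grounded one goes next):
  1 to go: {6} 1
  2 to go: {4,6} 1  {5,6} 1
  3 to go: {2,5,6} 1  {3,4,6} 1  {4,5,6} 2
  4 to go: {2,4,5,6} 3  {3,4,5,6} 3
  5 to go: {2,3,4,5,6} 6
  if 0:c drops first: 6 orders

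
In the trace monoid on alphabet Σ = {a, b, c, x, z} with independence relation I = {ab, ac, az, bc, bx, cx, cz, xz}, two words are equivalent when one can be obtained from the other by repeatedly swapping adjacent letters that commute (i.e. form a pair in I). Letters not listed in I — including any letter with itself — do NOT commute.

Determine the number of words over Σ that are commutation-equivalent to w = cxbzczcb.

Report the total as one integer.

drop 0:c onto floor
drop 1:x onto floor
drop 2:b onto floor
drop 3:z onto {2:b}
drop 4:c onto {0:c}
drop 5:z onto {3:z}
drop 6:c onto {4:c}
drop 7:b onto {5:z}
ground layer = {0:c, 1:x, 2:b}
drop-orders for the pieces not yet dropped (sum over which currently-grounded one goes next):
  1 to go: {1} 1  {6} 1  {7} 1
  2 to go: {1,6} 2  {1,7} 2  {4,6} 1  {5,7} 1  {6,7} 2
  3 to go: {0,4,6} 1  {1,4,6} 3  {1,5,7} 3  {1,6,7} 6  {3,5,7} 1  {4,6,7} 3  {5,6,7} 3
  4 to go: {0,1,4,6} 4  {0,4,6,7} 4  {1,3,5,7} 4  {1,4,6,7} 12  {1,5,6,7} 12  {2,3,5,7} 1  {3,5,6,7} 4  {4,5,6,7} 6
  5 to go: {0,1,4,6,7} 20  {0,4,5,6,7} 10  {1,2,3,5,7} 5  {1,3,5,6,7} 20  {1,4,5,6,7} 30  {2,3,5,6,7} 5  {3,4,5,6,7} 10
  6 to go: {0,1,4,5,6,7} 60  {0,3,4,5,6,7} 20  {1,2,3,5,6,7} 30  {1,3,4,5,6,7} 60  {2,3,4,5,6,7} 15
  if 0:c drops first: 105 orders
  if 1:x drops first: 35 orders
  if 2:b drops first: 140 orders
heap linearizations: 280

280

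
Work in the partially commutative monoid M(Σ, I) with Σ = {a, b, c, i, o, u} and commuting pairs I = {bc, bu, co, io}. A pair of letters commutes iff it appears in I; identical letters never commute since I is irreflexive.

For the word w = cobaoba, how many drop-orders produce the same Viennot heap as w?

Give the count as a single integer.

3

drop 0:c onto floor
drop 1:o onto floor
drop 2:b onto {1:o}
drop 3:a onto {0:c, 2:b}
drop 4:o onto {3:a}
drop 5:b onto {4:o}
drop 6:a onto {5:b}
ground layer = {0:c, 1:o}
drop-orders for the pieces not yet dropped (sum over which currently-grounded one goes next):
  1 to go: {6} 1
  2 to go: {5,6} 1
  3 to go: {4,5,6} 1
  4 to go: {3,4,5,6} 1
  5 to go: {0,3,4,5,6} 1  {2,3,4,5,6} 1
  if 0:c drops first: 1 orders
  if 1:o drops first: 2 orders
heap linearizations: 3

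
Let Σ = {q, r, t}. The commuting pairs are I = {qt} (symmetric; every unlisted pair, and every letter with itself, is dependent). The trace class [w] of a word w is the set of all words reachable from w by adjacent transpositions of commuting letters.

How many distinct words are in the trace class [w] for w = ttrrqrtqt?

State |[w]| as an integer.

0(t) covers ∅
1(t) covers 0:t
2(r) covers 1:t
3(r) covers 2:r
4(q) covers 3:r
5(r) covers 4:q
6(t) covers 5:r
7(q) covers 5:r
8(t) covers 6:t
floor of heap: 0:t
completions by unplaced set U, small U first (add the entries for U minus each lowest piece of U):
  |U|=1: {7}:1  {8}:1
  |U|=2: {6,8}:1  {7,8}:2
  |U|=3: {6,7,8}:3
  |U|=4: {5,6,7,8}:3
  |U|=5: {4,5,6,7,8}:3
  |U|=6: {3,4,5,6,7,8}:3
  |U|=7: {2,3,4,5,6,7,8}:3
  start at 0(t): 3

3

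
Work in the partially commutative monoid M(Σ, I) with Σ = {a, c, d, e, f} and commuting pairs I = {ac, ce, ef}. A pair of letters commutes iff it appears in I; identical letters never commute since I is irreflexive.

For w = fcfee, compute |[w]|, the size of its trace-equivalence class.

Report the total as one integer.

piece 0:f — minimal
piece 1:c rests on {0:f}
piece 2:f rests on {1:c}
piece 3:e — minimal
piece 4:e rests on {3:e}
minimal pieces: {0:f, 3:e}
ways to finish when only these pieces remain (= sum over removing one remaining piece with nothing left below it):
  1 left: {2}→1  {4}→1
  2 left: {1,2}→1  {2,4}→2  {3,4}→1
  3 left: {0,1,2}→1  {1,2,4}→3  {2,3,4}→3
  placing 0:f first → 6 extensions
  placing 3:e first → 4 extensions
total linear extensions = 10

10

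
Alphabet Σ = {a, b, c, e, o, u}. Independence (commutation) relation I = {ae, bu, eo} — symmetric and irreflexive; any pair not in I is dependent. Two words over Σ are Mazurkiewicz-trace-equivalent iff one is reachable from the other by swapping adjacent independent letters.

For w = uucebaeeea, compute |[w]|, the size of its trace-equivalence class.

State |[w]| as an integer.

10

#0=u has no predecessor
#1=u depends on [0:u]
#2=c depends on [1:u]
#3=e depends on [2:c]
#4=b depends on [3:e]
#5=a depends on [4:b]
#6=e depends on [4:b]
#7=e depends on [6:e]
#8=e depends on [7:e]
#9=a depends on [5:a]
sources: [0:u]
N(rest) = Σ N(rest − s) over sources s of rest; N(one piece) = 1:
  size 1 → [8]=1  [9]=1
  size 2 → [5,9]=1  [7,8]=1  [8,9]=2
  size 3 → [5,8,9]=3  [6,7,8]=1  [7,8,9]=3
  size 4 → [5,7,8,9]=6  [6,7,8,9]=4
  size 5 → [5,6,7,8,9]=10
  size 6 → [4,5,6,7,8,9]=10
  size 7 → [3,4,5,6,7,8,9]=10
  size 8 → [2,3,4,5,6,7,8,9]=10
  first=0(u) contributes 10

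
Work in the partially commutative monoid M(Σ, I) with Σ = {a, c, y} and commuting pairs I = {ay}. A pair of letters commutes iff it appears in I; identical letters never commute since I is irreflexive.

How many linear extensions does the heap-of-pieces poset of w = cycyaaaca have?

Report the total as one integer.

4

#0=c has no predecessor
#1=y depends on [0:c]
#2=c depends on [1:y]
#3=y depends on [2:c]
#4=a depends on [2:c]
#5=a depends on [4:a]
#6=a depends on [5:a]
#7=c depends on [3:y, 6:a]
#8=a depends on [7:c]
sources: [0:c]
N(rest) = Σ N(rest − s) over sources s of rest; N(one piece) = 1:
  size 1 → [8]=1
  size 2 → [7,8]=1
  size 3 → [3,7,8]=1  [6,7,8]=1
  size 4 → [3,6,7,8]=2  [5,6,7,8]=1
  size 5 → [3,5,6,7,8]=3  [4,5,6,7,8]=1
  size 6 → [3,4,5,6,7,8]=4
  size 7 → [2,3,4,5,6,7,8]=4
  first=0(c) contributes 4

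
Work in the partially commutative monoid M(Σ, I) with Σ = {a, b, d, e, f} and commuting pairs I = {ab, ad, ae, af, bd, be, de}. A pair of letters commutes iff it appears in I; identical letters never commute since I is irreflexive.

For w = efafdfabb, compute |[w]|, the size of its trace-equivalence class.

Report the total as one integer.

36

0(e) covers ∅
1(f) covers 0:e
2(a) covers ∅
3(f) covers 1:f
4(d) covers 3:f
5(f) covers 4:d
6(a) covers 2:a
7(b) covers 5:f
8(b) covers 7:b
floor of heap: 0:e, 2:a
completions by unplaced set U, small U first (add the entries for U minus each lowest piece of U):
  |U|=1: {6}:1  {8}:1
  |U|=2: {2,6}:1  {6,8}:2  {7,8}:1
  |U|=3: {2,6,8}:3  {5,7,8}:1  {6,7,8}:3
  |U|=4: {2,6,7,8}:6  {4,5,7,8}:1  {5,6,7,8}:4
  |U|=5: {2,5,6,7,8}:10  {3,4,5,7,8}:1  {4,5,6,7,8}:5
  |U|=6: {1,3,4,5,7,8}:1  {2,4,5,6,7,8}:15  {3,4,5,6,7,8}:6
  |U|=7: {0,1,3,4,5,7,8}:1  {1,3,4,5,6,7,8}:7  {2,3,4,5,6,7,8}:21
  start at 0(e): 28
  start at 2(a): 8
sum over floor = 36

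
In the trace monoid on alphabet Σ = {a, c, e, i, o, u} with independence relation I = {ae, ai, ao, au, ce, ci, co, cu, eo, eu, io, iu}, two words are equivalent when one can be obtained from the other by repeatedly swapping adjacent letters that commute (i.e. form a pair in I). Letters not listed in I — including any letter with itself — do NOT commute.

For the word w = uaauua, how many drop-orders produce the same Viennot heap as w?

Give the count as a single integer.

20

#0=u has no predecessor
#1=a has no predecessor
#2=a depends on [1:a]
#3=u depends on [0:u]
#4=u depends on [3:u]
#5=a depends on [2:a]
sources: [0:u, 1:a]
N(rest) = Σ N(rest − s) over sources s of rest; N(one piece) = 1:
  size 1 → [4]=1  [5]=1
  size 2 → [2,5]=1  [3,4]=1  [4,5]=2
  size 3 → [0,3,4]=1  [1,2,5]=1  [2,4,5]=3  [3,4,5]=3
  size 4 → [0,3,4,5]=4  [1,2,4,5]=4  [2,3,4,5]=6
  first=0(u) contributes 10
  first=1(a) contributes 10
|[w]| = 20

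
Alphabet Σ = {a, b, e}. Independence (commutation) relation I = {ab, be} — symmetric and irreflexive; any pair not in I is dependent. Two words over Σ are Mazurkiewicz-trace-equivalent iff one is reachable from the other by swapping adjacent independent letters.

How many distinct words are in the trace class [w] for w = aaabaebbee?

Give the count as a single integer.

120

#0=a has no predecessor
#1=a depends on [0:a]
#2=a depends on [1:a]
#3=b has no predecessor
#4=a depends on [2:a]
#5=e depends on [4:a]
#6=b depends on [3:b]
#7=b depends on [6:b]
#8=e depends on [5:e]
#9=e depends on [8:e]
sources: [0:a, 3:b]
N(rest) = Σ N(rest − s) over sources s of rest; N(one piece) = 1:
  size 1 → [7]=1  [9]=1
  size 2 → [6,7]=1  [7,9]=2  [8,9]=1
  size 3 → [3,6,7]=1  [5,8,9]=1  [6,7,9]=3  [7,8,9]=3
  size 4 → [3,6,7,9]=4  [4,5,8,9]=1  [5,7,8,9]=4  [6,7,8,9]=6
  size 5 → [2,4,5,8,9]=1  [3,6,7,8,9]=10  [4,5,7,8,9]=5  [5,6,7,8,9]=10
  size 6 → [1,2,4,5,8,9]=1  [2,4,5,7,8,9]=6  [3,5,6,7,8,9]=20  [4,5,6,7,8,9]=15
  size 7 → [0,1,2,4,5,8,9]=1  [1,2,4,5,7,8,9]=7  [2,4,5,6,7,8,9]=21  [3,4,5,6,7,8,9]=35
  size 8 → [0,1,2,4,5,7,8,9]=8  [1,2,4,5,6,7,8,9]=28  [2,3,4,5,6,7,8,9]=56
  first=0(a) contributes 84
  first=3(b) contributes 36
|[w]| = 120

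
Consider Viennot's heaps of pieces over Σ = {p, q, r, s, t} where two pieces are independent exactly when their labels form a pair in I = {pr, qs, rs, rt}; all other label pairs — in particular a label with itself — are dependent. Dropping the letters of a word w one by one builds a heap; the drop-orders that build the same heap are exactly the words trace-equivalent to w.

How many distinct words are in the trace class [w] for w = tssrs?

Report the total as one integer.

5

0(t) covers ∅
1(s) covers 0:t
2(s) covers 1:s
3(r) covers ∅
4(s) covers 2:s
floor of heap: 0:t, 3:r
completions by unplaced set U, small U first (add the entries for U minus each lowest piece of U):
  |U|=1: {3}:1  {4}:1
  |U|=2: {2,4}:1  {3,4}:2
  |U|=3: {1,2,4}:1  {2,3,4}:3
  start at 0(t): 4
  start at 3(r): 1
sum over floor = 5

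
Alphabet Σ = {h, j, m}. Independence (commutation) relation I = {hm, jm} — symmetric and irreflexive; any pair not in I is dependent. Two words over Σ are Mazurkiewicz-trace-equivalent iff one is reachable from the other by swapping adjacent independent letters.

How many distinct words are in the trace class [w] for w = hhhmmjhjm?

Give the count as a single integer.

84

piece 0:h — minimal
piece 1:h rests on {0:h}
piece 2:h rests on {1:h}
piece 3:m — minimal
piece 4:m rests on {3:m}
piece 5:j rests on {2:h}
piece 6:h rests on {5:j}
piece 7:j rests on {6:h}
piece 8:m rests on {4:m}
minimal pieces: {0:h, 3:m}
ways to finish when only these pieces remain (= sum over removing one remaining piece with nothing left below it):
  1 left: {7}→1  {8}→1
  2 left: {4,8}→1  {6,7}→1  {7,8}→2
  3 left: {3,4,8}→1  {4,7,8}→3  {5,6,7}→1  {6,7,8}→3
  4 left: {2,5,6,7}→1  {3,4,7,8}→4  {4,6,7,8}→6  {5,6,7,8}→4
  5 left: {1,2,5,6,7}→1  {2,5,6,7,8}→5  {3,4,6,7,8}→10  {4,5,6,7,8}→10
  6 left: {0,1,2,5,6,7}→1  {1,2,5,6,7,8}→6  {2,4,5,6,7,8}→15  {3,4,5,6,7,8}→20
  7 left: {0,1,2,5,6,7,8}→7  {1,2,4,5,6,7,8}→21  {2,3,4,5,6,7,8}→35
  placing 0:h first → 56 extensions
  placing 3:m first → 28 extensions
total linear extensions = 84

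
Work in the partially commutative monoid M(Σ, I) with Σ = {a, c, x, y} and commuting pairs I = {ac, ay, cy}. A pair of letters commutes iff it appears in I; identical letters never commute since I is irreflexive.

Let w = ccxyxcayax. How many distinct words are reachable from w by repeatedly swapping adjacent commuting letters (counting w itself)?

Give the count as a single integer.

12

drop 0:c onto floor
drop 1:c onto {0:c}
drop 2:x onto {1:c}
drop 3:y onto {2:x}
drop 4:x onto {3:y}
drop 5:c onto {4:x}
drop 6:a onto {4:x}
drop 7:y onto {4:x}
drop 8:a onto {6:a}
drop 9:x onto {5:c, 7:y, 8:a}
ground layer = {0:c}
drop-orders for the pieces not yet dropped (sum over which currently-grounded one goes next):
  1 to go: {9} 1
  2 to go: {5,9} 1  {7,9} 1  {8,9} 1
  3 to go: {5,7,9} 2  {5,8,9} 2  {6,8,9} 1  {7,8,9} 2
  4 to go: {5,6,8,9} 3  {5,7,8,9} 6  {6,7,8,9} 3
  5 to go: {5,6,7,8,9} 12
  6 to go: {4,5,6,7,8,9} 12
  7 to go: {3,4,5,6,7,8,9} 12
  8 to go: {2,3,4,5,6,7,8,9} 12
  if 0:c drops first: 12 orders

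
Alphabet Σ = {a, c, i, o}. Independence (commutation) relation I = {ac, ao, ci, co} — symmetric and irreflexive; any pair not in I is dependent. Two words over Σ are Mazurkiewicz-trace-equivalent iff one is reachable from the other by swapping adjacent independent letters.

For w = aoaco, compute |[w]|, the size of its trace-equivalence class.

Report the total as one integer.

30

drop 0:a onto floor
drop 1:o onto floor
drop 2:a onto {0:a}
drop 3:c onto floor
drop 4:o onto {1:o}
ground layer = {0:a, 1:o, 3:c}
drop-orders for the pieces not yet dropped (sum over which currently-grounded one goes next):
  1 to go: {2} 1  {3} 1  {4} 1
  2 to go: {0,2} 1  {1,4} 1  {2,3} 2  {2,4} 2  {3,4} 2
  3 to go: {0,2,3} 3  {0,2,4} 3  {1,2,4} 3  {1,3,4} 3  {2,3,4} 6
  if 0:a drops first: 12 orders
  if 1:o drops first: 12 orders
  if 3:c drops first: 6 orders
heap linearizations: 30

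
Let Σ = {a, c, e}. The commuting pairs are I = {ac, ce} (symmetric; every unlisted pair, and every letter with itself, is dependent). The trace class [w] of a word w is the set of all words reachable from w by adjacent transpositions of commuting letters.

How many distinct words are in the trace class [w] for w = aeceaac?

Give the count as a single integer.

21

drop 0:a onto floor
drop 1:e onto {0:a}
drop 2:c onto floor
drop 3:e onto {1:e}
drop 4:a onto {3:e}
drop 5:a onto {4:a}
drop 6:c onto {2:c}
ground layer = {0:a, 2:c}
drop-orders for the pieces not yet dropped (sum over which currently-grounded one goes next):
  1 to go: {5} 1  {6} 1
  2 to go: {2,6} 1  {4,5} 1  {5,6} 2
  3 to go: {2,5,6} 3  {3,4,5} 1  {4,5,6} 3
  4 to go: {1,3,4,5} 1  {2,4,5,6} 6  {3,4,5,6} 4
  5 to go: {0,1,3,4,5} 1  {1,3,4,5,6} 5  {2,3,4,5,6} 10
  if 0:a drops first: 15 orders
  if 2:c drops first: 6 orders
heap linearizations: 21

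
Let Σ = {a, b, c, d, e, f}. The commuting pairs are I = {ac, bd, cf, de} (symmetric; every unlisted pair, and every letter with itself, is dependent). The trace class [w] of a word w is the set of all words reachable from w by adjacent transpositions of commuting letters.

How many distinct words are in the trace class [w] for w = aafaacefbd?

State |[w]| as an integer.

piece 0:a — minimal
piece 1:a rests on {0:a}
piece 2:f rests on {1:a}
piece 3:a rests on {2:f}
piece 4:a rests on {3:a}
piece 5:c — minimal
piece 6:e rests on {4:a, 5:c}
piece 7:f rests on {6:e}
piece 8:b rests on {7:f}
piece 9:d rests on {7:f}
minimal pieces: {0:a, 5:c}
ways to finish when only these pieces remain (= sum over removing one remaining piece with nothing left below it):
  1 left: {8}→1  {9}→1
  2 left: {8,9}→2
  3 left: {7,8,9}→2
  4 left: {6,7,8,9}→2
  5 left: {4,6,7,8,9}→2  {5,6,7,8,9}→2
  6 left: {3,4,6,7,8,9}→2  {4,5,6,7,8,9}→4
  7 left: {2,3,4,6,7,8,9}→2  {3,4,5,6,7,8,9}→6
  8 left: {1,2,3,4,6,7,8,9}→2  {2,3,4,5,6,7,8,9}→8
  placing 0:a first → 10 extensions
  placing 5:c first → 2 extensions
total linear extensions = 12

12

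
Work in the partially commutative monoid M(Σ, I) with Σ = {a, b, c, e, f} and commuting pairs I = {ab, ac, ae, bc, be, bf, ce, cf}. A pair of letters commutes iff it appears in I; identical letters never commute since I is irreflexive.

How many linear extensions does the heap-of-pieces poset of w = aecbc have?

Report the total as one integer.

#0=a has no predecessor
#1=e has no predecessor
#2=c has no predecessor
#3=b has no predecessor
#4=c depends on [2:c]
sources: [0:a, 1:e, 2:c, 3:b]
N(rest) = Σ N(rest − s) over sources s of rest; N(one piece) = 1:
  size 1 → [0]=1  [1]=1  [3]=1  [4]=1
  size 2 → [0,1]=2  [0,3]=2  [0,4]=2  [1,3]=2  [1,4]=2  [2,4]=1  [3,4]=2
  size 3 → [0,1,3]=6  [0,1,4]=6  [0,2,4]=3  [0,3,4]=6  [1,2,4]=3  [1,3,4]=6  [2,3,4]=3
  first=0(a) contributes 12
  first=1(e) contributes 12
  first=2(c) contributes 24
  first=3(b) contributes 12
|[w]| = 60

60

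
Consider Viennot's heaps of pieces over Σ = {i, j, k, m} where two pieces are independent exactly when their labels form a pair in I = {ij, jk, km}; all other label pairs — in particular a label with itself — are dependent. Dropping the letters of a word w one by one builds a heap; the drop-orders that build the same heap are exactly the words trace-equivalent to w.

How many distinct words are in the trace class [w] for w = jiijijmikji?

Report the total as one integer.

80

drop 0:j onto floor
drop 1:i onto floor
drop 2:i onto {1:i}
drop 3:j onto {0:j}
drop 4:i onto {2:i}
drop 5:j onto {3:j}
drop 6:m onto {4:i, 5:j}
drop 7:i onto {6:m}
drop 8:k onto {7:i}
drop 9:j onto {6:m}
drop 10:i onto {8:k}
ground layer = {0:j, 1:i}
drop-orders for the pieces not yet dropped (sum over which currently-grounded one goes next):
  1 to go: {9} 1  {10} 1
  2 to go: {8,10} 1  {9,10} 2
  3 to go: {7,8,10} 1  {8,9,10} 3
  4 to go: {7,8,9,10} 4
  5 to go: {6,7,8,9,10} 4
  6 to go: {4,6,7,8,9,10} 4  {5,6,7,8,9,10} 4
  7 to go: {2,4,6,7,8,9,10} 4  {3,5,6,7,8,9,10} 4  {4,5,6,7,8,9,10} 8
  8 to go: {0,3,5,6,7,8,9,10} 4  {1,2,4,6,7,8,9,10} 4  {2,4,5,6,7,8,9,10} 12  {3,4,5,6,7,8,9,10} 12
  9 to go: {0,3,4,5,6,7,8,9,10} 16  {1,2,4,5,6,7,8,9,10} 16  {2,3,4,5,6,7,8,9,10} 24
  if 0:j drops first: 40 orders
  if 1:i drops first: 40 orders
heap linearizations: 80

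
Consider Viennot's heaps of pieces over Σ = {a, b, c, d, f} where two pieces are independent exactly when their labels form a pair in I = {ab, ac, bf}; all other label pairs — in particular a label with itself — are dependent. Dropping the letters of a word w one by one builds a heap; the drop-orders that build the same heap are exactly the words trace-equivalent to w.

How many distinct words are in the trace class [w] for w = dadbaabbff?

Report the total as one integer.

35

drop 0:d onto floor
drop 1:a onto {0:d}
drop 2:d onto {1:a}
drop 3:b onto {2:d}
drop 4:a onto {2:d}
drop 5:a onto {4:a}
drop 6:b onto {3:b}
drop 7:b onto {6:b}
drop 8:f onto {5:a}
drop 9:f onto {8:f}
ground layer = {0:d}
drop-orders for the pieces not yet dropped (sum over which currently-grounded one goes next):
  1 to go: {7} 1  {9} 1
  2 to go: {6,7} 1  {7,9} 2  {8,9} 1
  3 to go: {3,6,7} 1  {5,8,9} 1  {6,7,9} 3  {7,8,9} 3
  4 to go: {3,6,7,9} 4  {4,5,8,9} 1  {5,7,8,9} 4  {6,7,8,9} 6
  5 to go: {3,6,7,8,9} 10  {4,5,7,8,9} 5  {5,6,7,8,9} 10
  6 to go: {3,5,6,7,8,9} 20  {4,5,6,7,8,9} 15
  7 to go: {3,4,5,6,7,8,9} 35
  8 to go: {2,3,4,5,6,7,8,9} 35
  if 0:d drops first: 35 orders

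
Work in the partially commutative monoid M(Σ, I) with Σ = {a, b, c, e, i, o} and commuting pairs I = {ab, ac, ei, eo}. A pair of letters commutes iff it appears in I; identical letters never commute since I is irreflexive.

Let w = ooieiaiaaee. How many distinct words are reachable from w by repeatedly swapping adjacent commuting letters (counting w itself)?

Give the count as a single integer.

5

drop 0:o onto floor
drop 1:o onto {0:o}
drop 2:i onto {1:o}
drop 3:e onto floor
drop 4:i onto {2:i}
drop 5:a onto {3:e, 4:i}
drop 6:i onto {5:a}
drop 7:a onto {6:i}
drop 8:a onto {7:a}
drop 9:e onto {8:a}
drop 10:e onto {9:e}
ground layer = {0:o, 3:e}
drop-orders for the pieces not yet dropped (sum over which currently-grounded one goes next):
  1 to go: {10} 1
  2 to go: {9,10} 1
  3 to go: {8,9,10} 1
  4 to go: {7,8,9,10} 1
  5 to go: {6,7,8,9,10} 1
  6 to go: {5,6,7,8,9,10} 1
  7 to go: {3,5,6,7,8,9,10} 1  {4,5,6,7,8,9,10} 1
  8 to go: {2,4,5,6,7,8,9,10} 1  {3,4,5,6,7,8,9,10} 2
  9 to go: {1,2,4,5,6,7,8,9,10} 1  {2,3,4,5,6,7,8,9,10} 3
  if 0:o drops first: 4 orders
  if 3:e drops first: 1 orders
heap linearizations: 5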